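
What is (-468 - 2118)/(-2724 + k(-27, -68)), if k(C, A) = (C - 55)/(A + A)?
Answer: 175848/185191 ≈ 0.94955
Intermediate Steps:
k(C, A) = (-55 + C)/(2*A) (k(C, A) = (-55 + C)/((2*A)) = (-55 + C)*(1/(2*A)) = (-55 + C)/(2*A))
(-468 - 2118)/(-2724 + k(-27, -68)) = (-468 - 2118)/(-2724 + (½)*(-55 - 27)/(-68)) = -2586/(-2724 + (½)*(-1/68)*(-82)) = -2586/(-2724 + 41/68) = -2586/(-185191/68) = -2586*(-68/185191) = 175848/185191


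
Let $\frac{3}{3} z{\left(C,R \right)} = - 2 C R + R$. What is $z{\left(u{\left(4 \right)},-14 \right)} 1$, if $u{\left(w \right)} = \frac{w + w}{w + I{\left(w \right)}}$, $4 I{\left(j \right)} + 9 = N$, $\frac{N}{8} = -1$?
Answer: $-910$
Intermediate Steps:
$N = -8$ ($N = 8 \left(-1\right) = -8$)
$I{\left(j \right)} = - \frac{17}{4}$ ($I{\left(j \right)} = - \frac{9}{4} + \frac{1}{4} \left(-8\right) = - \frac{9}{4} - 2 = - \frac{17}{4}$)
$u{\left(w \right)} = \frac{2 w}{- \frac{17}{4} + w}$ ($u{\left(w \right)} = \frac{w + w}{w - \frac{17}{4}} = \frac{2 w}{- \frac{17}{4} + w}$)
$z{\left(C,R \right)} = R - 2 C R$ ($z{\left(C,R \right)} = - 2 C R + R = R - 2 C R$)
$z{\left(u{\left(4 \right)},-14 \right)} 1 = - 14 \left(1 - 2 \cdot 8 \cdot 4 \frac{1}{-17 + 4 \cdot 4}\right) 1 = - 14 \left(1 - 2 \cdot 8 \cdot 4 \frac{1}{-17 + 16}\right) 1 = - 14 \left(1 - 2 \cdot 8 \cdot 4 \frac{1}{-1}\right) 1 = - 14 \left(1 - 2 \cdot 8 \cdot 4 \left(-1\right)\right) 1 = - 14 \left(1 - -64\right) 1 = - 14 \left(1 + 64\right) 1 = \left(-14\right) 65 \cdot 1 = \left(-910\right) 1 = -910$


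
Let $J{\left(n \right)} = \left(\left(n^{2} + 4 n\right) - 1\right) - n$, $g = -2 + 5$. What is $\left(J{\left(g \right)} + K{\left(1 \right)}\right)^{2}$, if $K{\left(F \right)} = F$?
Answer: $324$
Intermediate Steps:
$g = 3$
$J{\left(n \right)} = -1 + n^{2} + 3 n$ ($J{\left(n \right)} = \left(-1 + n^{2} + 4 n\right) - n = -1 + n^{2} + 3 n$)
$\left(J{\left(g \right)} + K{\left(1 \right)}\right)^{2} = \left(\left(-1 + 3^{2} + 3 \cdot 3\right) + 1\right)^{2} = \left(\left(-1 + 9 + 9\right) + 1\right)^{2} = \left(17 + 1\right)^{2} = 18^{2} = 324$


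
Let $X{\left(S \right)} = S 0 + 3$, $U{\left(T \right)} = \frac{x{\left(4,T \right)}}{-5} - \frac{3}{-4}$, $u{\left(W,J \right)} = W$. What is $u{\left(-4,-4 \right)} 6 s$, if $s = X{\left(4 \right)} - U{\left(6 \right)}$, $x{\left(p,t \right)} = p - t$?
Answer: $- \frac{222}{5} \approx -44.4$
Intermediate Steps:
$U{\left(T \right)} = - \frac{1}{20} + \frac{T}{5}$ ($U{\left(T \right)} = \frac{4 - T}{-5} - \frac{3}{-4} = \left(4 - T\right) \left(- \frac{1}{5}\right) - - \frac{3}{4} = \left(- \frac{4}{5} + \frac{T}{5}\right) + \frac{3}{4} = - \frac{1}{20} + \frac{T}{5}$)
$X{\left(S \right)} = 3$ ($X{\left(S \right)} = 0 + 3 = 3$)
$s = \frac{37}{20}$ ($s = 3 - \left(- \frac{1}{20} + \frac{1}{5} \cdot 6\right) = 3 - \left(- \frac{1}{20} + \frac{6}{5}\right) = 3 - \frac{23}{20} = \frac{37}{20} \approx 1.85$)
$u{\left(-4,-4 \right)} 6 s = \left(-4\right) 6 \cdot \frac{37}{20} = \left(-24\right) \frac{37}{20} = - \frac{222}{5}$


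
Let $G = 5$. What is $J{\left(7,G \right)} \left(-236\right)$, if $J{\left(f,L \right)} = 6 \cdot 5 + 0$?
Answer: $-7080$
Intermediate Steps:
$J{\left(f,L \right)} = 30$ ($J{\left(f,L \right)} = 30 + 0 = 30$)
$J{\left(7,G \right)} \left(-236\right) = 30 \left(-236\right) = -7080$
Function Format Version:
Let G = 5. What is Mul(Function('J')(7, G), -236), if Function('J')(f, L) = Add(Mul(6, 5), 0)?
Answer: -7080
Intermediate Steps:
Function('J')(f, L) = 30 (Function('J')(f, L) = Add(30, 0) = 30)
Mul(Function('J')(7, G), -236) = Mul(30, -236) = -7080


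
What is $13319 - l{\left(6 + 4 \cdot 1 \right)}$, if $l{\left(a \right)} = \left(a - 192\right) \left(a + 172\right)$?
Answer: $46443$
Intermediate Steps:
$l{\left(a \right)} = \left(-192 + a\right) \left(172 + a\right)$
$13319 - l{\left(6 + 4 \cdot 1 \right)} = 13319 - \left(-33024 + \left(6 + 4 \cdot 1\right)^{2} - 20 \left(6 + 4 \cdot 1\right)\right) = 13319 - \left(-33024 + \left(6 + 4\right)^{2} - 20 \left(6 + 4\right)\right) = 13319 - \left(-33024 + 10^{2} - 200\right) = 13319 - \left(-33024 + 100 - 200\right) = 13319 - -33124 = 13319 + 33124 = 46443$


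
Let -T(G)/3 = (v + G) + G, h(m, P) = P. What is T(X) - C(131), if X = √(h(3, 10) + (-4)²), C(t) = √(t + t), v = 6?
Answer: -18 - √262 - 6*√26 ≈ -64.781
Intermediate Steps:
C(t) = √2*√t (C(t) = √(2*t) = √2*√t)
X = √26 (X = √(10 + (-4)²) = √(10 + 16) = √26 ≈ 5.0990)
T(G) = -18 - 6*G (T(G) = -3*((6 + G) + G) = -3*(6 + 2*G) = -18 - 6*G)
T(X) - C(131) = (-18 - 6*√26) - √2*√131 = (-18 - 6*√26) - √262 = -18 - √262 - 6*√26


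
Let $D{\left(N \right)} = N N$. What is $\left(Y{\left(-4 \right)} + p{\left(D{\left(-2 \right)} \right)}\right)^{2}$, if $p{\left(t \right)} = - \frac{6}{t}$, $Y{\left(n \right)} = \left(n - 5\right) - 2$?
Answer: $\frac{625}{4} \approx 156.25$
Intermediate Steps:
$D{\left(N \right)} = N^{2}$
$Y{\left(n \right)} = -7 + n$ ($Y{\left(n \right)} = \left(-5 + n\right) - 2 = -7 + n$)
$\left(Y{\left(-4 \right)} + p{\left(D{\left(-2 \right)} \right)}\right)^{2} = \left(\left(-7 - 4\right) - \frac{6}{\left(-2\right)^{2}}\right)^{2} = \left(-11 - \frac{6}{4}\right)^{2} = \left(-11 - \frac{3}{2}\right)^{2} = \left(- \frac{25}{2}\right)^{2} = \frac{625}{4}$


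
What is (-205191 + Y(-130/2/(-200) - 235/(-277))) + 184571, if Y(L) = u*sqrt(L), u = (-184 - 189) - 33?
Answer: -20620 - 203*sqrt(36012770)/2770 ≈ -21060.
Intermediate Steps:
u = -406 (u = -373 - 33 = -406)
Y(L) = -406*sqrt(L)
(-205191 + Y(-130/2/(-200) - 235/(-277))) + 184571 = (-205191 - 406*sqrt(-130/2/(-200) - 235/(-277))) + 184571 = (-205191 - 406*sqrt(-130*1/2*(-1/200) - 235*(-1/277))) + 184571 = (-205191 - 406*sqrt(-65*(-1/200) + 235/277)) + 184571 = (-205191 - 406*sqrt(13/40 + 235/277)) + 184571 = (-205191 - 203*sqrt(36012770)/2770) + 184571 = -20620 - 203*sqrt(36012770)/2770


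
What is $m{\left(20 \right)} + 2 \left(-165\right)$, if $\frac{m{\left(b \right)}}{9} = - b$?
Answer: $-510$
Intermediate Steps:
$m{\left(b \right)} = - 9 b$ ($m{\left(b \right)} = 9 \left(- b\right) = - 9 b$)
$m{\left(20 \right)} + 2 \left(-165\right) = \left(-9\right) 20 + 2 \left(-165\right) = -180 - 330 = -510$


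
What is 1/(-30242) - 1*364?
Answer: -11008089/30242 ≈ -364.00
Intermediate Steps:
1/(-30242) - 1*364 = -1/30242 - 364 = -11008089/30242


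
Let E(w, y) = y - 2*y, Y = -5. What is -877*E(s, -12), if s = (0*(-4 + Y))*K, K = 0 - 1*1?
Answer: -10524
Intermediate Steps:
K = -1 (K = 0 - 1 = -1)
s = 0 (s = (0*(-4 - 5))*(-1) = (0*(-9))*(-1) = 0*(-1) = 0)
E(w, y) = -y
-877*E(s, -12) = -(-877)*(-12) = -877*12 = -10524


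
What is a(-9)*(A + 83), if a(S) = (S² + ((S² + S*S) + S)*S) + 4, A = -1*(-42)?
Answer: -161500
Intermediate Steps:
A = 42
a(S) = 4 + S² + S*(S + 2*S²) (a(S) = (S² + ((S² + S²) + S)*S) + 4 = (S² + (2*S² + S)*S) + 4 = (S² + (S + 2*S²)*S) + 4 = (S² + S*(S + 2*S²)) + 4 = 4 + S² + S*(S + 2*S²))
a(-9)*(A + 83) = (4 + 2*(-9)² + 2*(-9)³)*(42 + 83) = (4 + 2*81 + 2*(-729))*125 = (4 + 162 - 1458)*125 = -1292*125 = -161500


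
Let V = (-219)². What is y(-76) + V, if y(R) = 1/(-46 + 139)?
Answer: 4460374/93 ≈ 47961.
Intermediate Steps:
y(R) = 1/93
V = 47961
y(-76) + V = 1/93 + 47961 = 4460374/93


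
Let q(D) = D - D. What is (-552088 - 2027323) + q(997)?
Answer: -2579411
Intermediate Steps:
q(D) = 0
(-552088 - 2027323) + q(997) = (-552088 - 2027323) + 0 = -2579411 + 0 = -2579411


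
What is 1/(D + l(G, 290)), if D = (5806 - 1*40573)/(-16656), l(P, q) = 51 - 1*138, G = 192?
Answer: -5552/471435 ≈ -0.011777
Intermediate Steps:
l(P, q) = -87 (l(P, q) = 51 - 138 = -87)
D = 11589/5552 (D = (5806 - 40573)*(-1/16656) = -34767*(-1/16656) = 11589/5552 ≈ 2.0874)
1/(D + l(G, 290)) = 1/(11589/5552 - 87) = 1/(-471435/5552) = -5552/471435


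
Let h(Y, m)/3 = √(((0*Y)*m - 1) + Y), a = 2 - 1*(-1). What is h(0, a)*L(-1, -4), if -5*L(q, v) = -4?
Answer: 12*I/5 ≈ 2.4*I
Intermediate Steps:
L(q, v) = ⅘ (L(q, v) = -⅕*(-4) = ⅘)
a = 3 (a = 2 + 1 = 3)
h(Y, m) = 3*√(-1 + Y) (h(Y, m) = 3*√(((0*Y)*m - 1) + Y) = 3*√((0*m - 1) + Y) = 3*√((0 - 1) + Y) = 3*√(-1 + Y))
h(0, a)*L(-1, -4) = (3*√(-1 + 0))*(⅘) = (3*√(-1))*(⅘) = (3*I)*(⅘) = 12*I/5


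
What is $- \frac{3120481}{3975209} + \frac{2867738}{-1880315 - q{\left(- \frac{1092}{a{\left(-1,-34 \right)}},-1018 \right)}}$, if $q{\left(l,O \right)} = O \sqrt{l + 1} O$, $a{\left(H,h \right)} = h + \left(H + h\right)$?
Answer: $- \frac{78598006767557807001}{189848572663479028319} - \frac{8915717145336 \sqrt{989}}{334306953079537} \approx -1.2527$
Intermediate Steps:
$a{\left(H,h \right)} = H + 2 h$
$q{\left(l,O \right)} = O^{2} \sqrt{1 + l}$ ($q{\left(l,O \right)} = O \sqrt{1 + l} O = O^{2} \sqrt{1 + l}$)
$- \frac{3120481}{3975209} + \frac{2867738}{-1880315 - q{\left(- \frac{1092}{a{\left(-1,-34 \right)}},-1018 \right)}} = - \frac{3120481}{3975209} + \frac{2867738}{-1880315 - \left(-1018\right)^{2} \sqrt{1 - \frac{1092}{-1 + 2 \left(-34\right)}}} = \left(-3120481\right) \frac{1}{3975209} + \frac{2867738}{-1880315 - 1036324 \sqrt{1 - \frac{1092}{-1 - 68}}} = - \frac{445783}{567887} + \frac{2867738}{-1880315 - 1036324 \sqrt{1 - \frac{1092}{-69}}} = - \frac{445783}{567887} + \frac{2867738}{-1880315 - 1036324 \sqrt{1 - - \frac{364}{23}}} = - \frac{445783}{567887} + \frac{2867738}{-1880315 - 1036324 \sqrt{1 + \frac{364}{23}}} = - \frac{445783}{567887} + \frac{2867738}{-1880315 - 1036324 \sqrt{\frac{387}{23}}} = - \frac{445783}{567887} + \frac{2867738}{-1880315 - 1036324 \frac{3 \sqrt{989}}{23}} = - \frac{445783}{567887} + \frac{2867738}{-1880315 - \frac{3108972 \sqrt{989}}{23}}$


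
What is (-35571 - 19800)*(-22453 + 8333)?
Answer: 781838520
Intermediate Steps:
(-35571 - 19800)*(-22453 + 8333) = -55371*(-14120) = 781838520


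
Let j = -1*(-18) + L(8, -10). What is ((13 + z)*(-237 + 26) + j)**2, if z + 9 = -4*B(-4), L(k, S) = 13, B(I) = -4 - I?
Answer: 660969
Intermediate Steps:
z = -9 (z = -9 - 4*(-4 - 1*(-4)) = -9 - 4*(-4 + 4) = -9 - 4*0 = -9 + 0 = -9)
j = 31 (j = -1*(-18) + 13 = 18 + 13 = 31)
((13 + z)*(-237 + 26) + j)**2 = ((13 - 9)*(-237 + 26) + 31)**2 = (4*(-211) + 31)**2 = (-844 + 31)**2 = (-813)**2 = 660969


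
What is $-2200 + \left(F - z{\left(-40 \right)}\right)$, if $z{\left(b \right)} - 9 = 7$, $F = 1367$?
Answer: $-849$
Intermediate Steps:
$z{\left(b \right)} = 16$ ($z{\left(b \right)} = 9 + 7 = 16$)
$-2200 + \left(F - z{\left(-40 \right)}\right) = -2200 + \left(1367 - 16\right) = -2200 + 1351 = -849$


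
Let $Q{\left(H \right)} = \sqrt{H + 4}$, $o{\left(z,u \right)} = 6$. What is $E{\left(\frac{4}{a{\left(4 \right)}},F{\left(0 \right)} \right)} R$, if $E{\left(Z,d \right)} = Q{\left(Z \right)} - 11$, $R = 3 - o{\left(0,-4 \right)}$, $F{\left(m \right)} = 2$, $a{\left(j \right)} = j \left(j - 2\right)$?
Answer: $33 - \frac{9 \sqrt{2}}{2} \approx 26.636$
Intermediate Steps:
$a{\left(j \right)} = j \left(-2 + j\right)$
$Q{\left(H \right)} = \sqrt{4 + H}$
$R = -3$ ($R = 3 - 6 = -3$)
$E{\left(Z,d \right)} = -11 + \sqrt{4 + Z}$ ($E{\left(Z,d \right)} = \sqrt{4 + Z} - 11 = -11 + \sqrt{4 + Z}$)
$E{\left(\frac{4}{a{\left(4 \right)}},F{\left(0 \right)} \right)} R = \left(-11 + \sqrt{4 + \frac{4}{4 \left(-2 + 4\right)}}\right) \left(-3\right) = \left(-11 + \sqrt{4 + \frac{4}{4 \cdot 2}}\right) \left(-3\right) = \left(-11 + \sqrt{4 + \frac{4}{8}}\right) \left(-3\right) = \left(-11 + \sqrt{4 + 4 \cdot \frac{1}{8}}\right) \left(-3\right) = \left(-11 + \sqrt{4 + \frac{1}{2}}\right) \left(-3\right) = \left(-11 + \sqrt{\frac{9}{2}}\right) \left(-3\right) = \left(-11 + \frac{3 \sqrt{2}}{2}\right) \left(-3\right) = 33 - \frac{9 \sqrt{2}}{2}$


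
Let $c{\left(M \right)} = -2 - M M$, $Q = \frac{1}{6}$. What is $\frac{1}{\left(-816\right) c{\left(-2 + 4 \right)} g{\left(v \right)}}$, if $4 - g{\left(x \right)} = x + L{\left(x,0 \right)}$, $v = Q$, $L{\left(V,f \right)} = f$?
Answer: $\frac{1}{18768} \approx 5.3282 \cdot 10^{-5}$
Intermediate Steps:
$Q = \frac{1}{6} \approx 0.16667$
$v = \frac{1}{6} \approx 0.16667$
$c{\left(M \right)} = -2 - M^{2}$
$g{\left(x \right)} = 4 - x$ ($g{\left(x \right)} = 4 - \left(x + 0\right) = 4 - x$)
$\frac{1}{\left(-816\right) c{\left(-2 + 4 \right)} g{\left(v \right)}} = \frac{1}{\left(-816\right) \left(-2 - \left(-2 + 4\right)^{2}\right) \left(4 - \frac{1}{6}\right)} = - \frac{1}{816 \left(-2 - 2^{2}\right) \left(4 - \frac{1}{6}\right)} = - \frac{1}{816 \left(-2 - 4\right) \frac{23}{6}} = - \frac{1}{816 \left(\left(-6\right) \frac{23}{6}\right)} = - \frac{1}{816 \left(-23\right)} = \left(- \frac{1}{816}\right) \left(- \frac{1}{23}\right) = \frac{1}{18768}$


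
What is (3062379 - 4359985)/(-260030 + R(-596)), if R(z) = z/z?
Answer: 1297606/260029 ≈ 4.9902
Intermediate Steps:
R(z) = 1
(3062379 - 4359985)/(-260030 + R(-596)) = (3062379 - 4359985)/(-260030 + 1) = -1297606/(-260029) = -1297606*(-1/260029) = 1297606/260029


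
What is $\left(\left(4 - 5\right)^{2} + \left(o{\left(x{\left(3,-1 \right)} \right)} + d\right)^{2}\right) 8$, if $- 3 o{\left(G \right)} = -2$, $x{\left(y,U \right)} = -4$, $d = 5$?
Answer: $\frac{2384}{9} \approx 264.89$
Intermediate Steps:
$o{\left(G \right)} = \frac{2}{3}$ ($o{\left(G \right)} = \left(- \frac{1}{3}\right) \left(-2\right) = \frac{2}{3}$)
$\left(\left(4 - 5\right)^{2} + \left(o{\left(x{\left(3,-1 \right)} \right)} + d\right)^{2}\right) 8 = \left(\left(4 - 5\right)^{2} + \left(\frac{2}{3} + 5\right)^{2}\right) 8 = \left(\left(-1\right)^{2} + \left(\frac{17}{3}\right)^{2}\right) 8 = \left(1 + \frac{289}{9}\right) 8 = \frac{298}{9} \cdot 8 = \frac{2384}{9}$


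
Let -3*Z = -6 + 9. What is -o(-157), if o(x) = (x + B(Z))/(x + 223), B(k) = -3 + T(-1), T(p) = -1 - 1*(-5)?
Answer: 26/11 ≈ 2.3636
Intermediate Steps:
Z = -1 (Z = -(-6 + 9)/3 = -1/3*3 = -1)
T(p) = 4 (T(p) = -1 + 5 = 4)
B(k) = 1 (B(k) = -3 + 4 = 1)
o(x) = (1 + x)/(223 + x) (o(x) = (x + 1)/(x + 223) = (1 + x)/(223 + x))
-o(-157) = -(1 - 157)/(223 - 157) = -(-156)/66 = -1*(-26/11) = 26/11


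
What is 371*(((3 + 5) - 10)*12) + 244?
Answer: -8660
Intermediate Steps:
371*(((3 + 5) - 10)*12) + 244 = 371*((8 - 10)*12) + 244 = 371*(-2*12) + 244 = 371*(-24) + 244 = -8904 + 244 = -8660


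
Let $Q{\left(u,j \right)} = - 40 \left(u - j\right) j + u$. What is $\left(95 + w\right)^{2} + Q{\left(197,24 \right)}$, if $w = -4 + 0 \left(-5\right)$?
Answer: $-157602$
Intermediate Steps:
$w = -4$ ($w = -4 + 0 = -4$)
$Q{\left(u,j \right)} = u + j \left(- 40 u + 40 j\right)$ ($Q{\left(u,j \right)} = \left(- 40 u + 40 j\right) j + u = j \left(- 40 u + 40 j\right) + u = u + j \left(- 40 u + 40 j\right)$)
$\left(95 + w\right)^{2} + Q{\left(197,24 \right)} = \left(95 - 4\right)^{2} + \left(197 + 40 \cdot 24^{2} - 960 \cdot 197\right) = 91^{2} + \left(197 + 40 \cdot 576 - 189120\right) = 8281 + \left(197 + 23040 - 189120\right) = 8281 - 165883 = -157602$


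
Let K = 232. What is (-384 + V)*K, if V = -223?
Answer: -140824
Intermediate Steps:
(-384 + V)*K = (-384 - 223)*232 = -607*232 = -140824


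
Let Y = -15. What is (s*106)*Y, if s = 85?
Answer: -135150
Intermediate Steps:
(s*106)*Y = (85*106)*(-15) = 9010*(-15) = -135150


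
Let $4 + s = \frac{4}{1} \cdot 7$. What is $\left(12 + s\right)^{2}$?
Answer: $1296$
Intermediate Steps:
$s = 24$ ($s = -4 + \frac{4}{1} \cdot 7 = -4 + 4 \cdot 1 \cdot 7 = -4 + 4 \cdot 7 = -4 + 28 = 24$)
$\left(12 + s\right)^{2} = \left(12 + 24\right)^{2} = 36^{2} = 1296$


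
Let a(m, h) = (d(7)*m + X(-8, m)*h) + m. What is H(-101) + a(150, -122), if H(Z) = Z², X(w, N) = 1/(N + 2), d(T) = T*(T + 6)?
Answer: 1824015/76 ≈ 24000.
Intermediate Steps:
d(T) = T*(6 + T)
X(w, N) = 1/(2 + N)
a(m, h) = 92*m + h/(2 + m) (a(m, h) = ((7*(6 + 7))*m + h/(2 + m)) + m = ((7*13)*m + h/(2 + m)) + m = (91*m + h/(2 + m)) + m = 92*m + h/(2 + m))
H(-101) + a(150, -122) = (-101)² + (-122 + 92*150*(2 + 150))/(2 + 150) = 10201 + (-122 + 92*150*152)/152 = 10201 + (-122 + 2097600)/152 = 10201 + (1/152)*2097478 = 10201 + 1048739/76 = 1824015/76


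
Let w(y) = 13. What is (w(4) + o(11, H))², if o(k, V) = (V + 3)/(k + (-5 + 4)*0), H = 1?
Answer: 21609/121 ≈ 178.59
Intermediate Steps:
o(k, V) = (3 + V)/k (o(k, V) = (3 + V)/(k - 1*0) = (3 + V)/(k + 0) = (3 + V)/k)
(w(4) + o(11, H))² = (13 + (3 + 1)/11)² = (13 + (1/11)*4)² = (13 + 4/11)² = (147/11)² = 21609/121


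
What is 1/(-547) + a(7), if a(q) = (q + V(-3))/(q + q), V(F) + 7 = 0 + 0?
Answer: -1/547 ≈ -0.0018282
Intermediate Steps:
V(F) = -7 (V(F) = -7 + (0 + 0) = -7 + 0 = -7)
a(q) = (-7 + q)/(2*q) (a(q) = (q - 7)/(q + q) = (-7 + q)/((2*q)) = (-7 + q)*(1/(2*q)) = (-7 + q)/(2*q))
1/(-547) + a(7) = 1/(-547) + (1/2)*(-7 + 7)/7 = -1/547 + (1/2)*(1/7)*0 = -1/547 + 0 = -1/547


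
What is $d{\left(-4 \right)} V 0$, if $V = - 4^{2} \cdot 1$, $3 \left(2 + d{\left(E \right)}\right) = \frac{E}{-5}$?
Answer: $0$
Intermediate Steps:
$d{\left(E \right)} = -2 - \frac{E}{15}$ ($d{\left(E \right)} = -2 + \frac{E \frac{1}{-5}}{3} = -2 + \frac{E \left(- \frac{1}{5}\right)}{3} = -2 + \frac{\left(- \frac{1}{5}\right) E}{3} = -2 - \frac{E}{15}$)
$V = -16$ ($V = \left(-1\right) 16 \cdot 1 = \left(-16\right) 1 = -16$)
$d{\left(-4 \right)} V 0 = \left(-2 - - \frac{4}{15}\right) \left(-16\right) 0 = \left(-2 + \frac{4}{15}\right) \left(-16\right) 0 = \left(- \frac{26}{15}\right) \left(-16\right) 0 = \frac{416}{15} \cdot 0 = 0$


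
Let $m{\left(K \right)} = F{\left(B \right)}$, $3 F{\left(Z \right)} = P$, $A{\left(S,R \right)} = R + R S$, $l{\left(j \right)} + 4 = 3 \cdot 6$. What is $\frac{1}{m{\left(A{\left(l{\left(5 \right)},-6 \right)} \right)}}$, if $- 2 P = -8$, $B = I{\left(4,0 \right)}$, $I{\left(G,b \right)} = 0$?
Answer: $\frac{3}{4} \approx 0.75$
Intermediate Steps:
$l{\left(j \right)} = 14$ ($l{\left(j \right)} = -4 + 3 \cdot 6 = -4 + 18 = 14$)
$B = 0$
$P = 4$ ($P = \left(- \frac{1}{2}\right) \left(-8\right) = 4$)
$F{\left(Z \right)} = \frac{4}{3}$ ($F{\left(Z \right)} = \frac{1}{3} \cdot 4 = \frac{4}{3}$)
$m{\left(K \right)} = \frac{4}{3}$
$\frac{1}{m{\left(A{\left(l{\left(5 \right)},-6 \right)} \right)}} = \frac{1}{\frac{4}{3}} = \frac{3}{4}$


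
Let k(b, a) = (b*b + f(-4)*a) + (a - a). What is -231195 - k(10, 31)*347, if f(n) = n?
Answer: -222867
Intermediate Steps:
k(b, a) = b² - 4*a (k(b, a) = (b*b - 4*a) + (a - a) = (b² - 4*a) + 0 = b² - 4*a)
-231195 - k(10, 31)*347 = -231195 - (10² - 4*31)*347 = -231195 - (100 - 124)*347 = -231195 - (-24)*347 = -231195 - 1*(-8328) = -231195 + 8328 = -222867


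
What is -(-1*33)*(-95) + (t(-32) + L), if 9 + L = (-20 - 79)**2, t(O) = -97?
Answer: 6560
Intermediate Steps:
L = 9792 (L = -9 + (-20 - 79)**2 = -9 + (-99)**2 = -9 + 9801 = 9792)
-(-1*33)*(-95) + (t(-32) + L) = -(-1*33)*(-95) + (-97 + 9792) = -(-33)*(-95) + 9695 = -1*3135 + 9695 = -3135 + 9695 = 6560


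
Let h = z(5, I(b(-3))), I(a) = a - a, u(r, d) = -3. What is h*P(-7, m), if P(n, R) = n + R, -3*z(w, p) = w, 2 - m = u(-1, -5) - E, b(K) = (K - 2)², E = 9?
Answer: -35/3 ≈ -11.667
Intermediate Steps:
b(K) = (-2 + K)²
m = 14 (m = 2 - (-3 - 1*9) = 2 - (-3 - 9) = 2 - 1*(-12) = 2 + 12 = 14)
I(a) = 0
z(w, p) = -w/3
h = -5/3 (h = -⅓*5 = -5/3 ≈ -1.6667)
P(n, R) = R + n
h*P(-7, m) = -5*(14 - 7)/3 = -5/3*7 = -35/3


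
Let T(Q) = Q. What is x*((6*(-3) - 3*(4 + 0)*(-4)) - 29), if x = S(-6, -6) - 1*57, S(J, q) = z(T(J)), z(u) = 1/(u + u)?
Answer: -685/12 ≈ -57.083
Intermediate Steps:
z(u) = 1/(2*u)
S(J, q) = 1/(2*J)
x = -685/12 (x = (½)/(-6) - 1*57 = (½)*(-⅙) - 57 = -1/12 - 57 = -685/12 ≈ -57.083)
x*((6*(-3) - 3*(4 + 0)*(-4)) - 29) = -685*((6*(-3) - 3*(4 + 0)*(-4)) - 29)/12 = -685*((-18 - 3*4*(-4)) - 29)/12 = -685*((-18 - 12*(-4)) - 29)/12 = -685*((-18 + 48) - 29)/12 = -685*(30 - 29)/12 = -685/12*1 = -685/12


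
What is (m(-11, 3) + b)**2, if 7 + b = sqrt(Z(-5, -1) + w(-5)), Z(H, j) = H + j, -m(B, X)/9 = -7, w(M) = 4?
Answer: (56 + I*sqrt(2))**2 ≈ 3134.0 + 158.39*I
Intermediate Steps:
m(B, X) = 63 (m(B, X) = -9*(-7) = 63)
b = -7 + I*sqrt(2) (b = -7 + sqrt((-5 - 1) + 4) = -7 + sqrt(-6 + 4) = -7 + sqrt(-2) = -7 + I*sqrt(2) ≈ -7.0 + 1.4142*I)
(m(-11, 3) + b)**2 = (63 + (-7 + I*sqrt(2)))**2 = (56 + I*sqrt(2))**2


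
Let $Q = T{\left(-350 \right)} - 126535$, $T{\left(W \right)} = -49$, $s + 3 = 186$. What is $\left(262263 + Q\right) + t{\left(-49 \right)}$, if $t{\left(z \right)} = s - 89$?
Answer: $135773$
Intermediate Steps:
$s = 183$ ($s = -3 + 186 = 183$)
$t{\left(z \right)} = 94$ ($t{\left(z \right)} = 183 - 89 = 94$)
$Q = -126584$ ($Q = -49 - 126535 = -126584$)
$\left(262263 + Q\right) + t{\left(-49 \right)} = \left(262263 - 126584\right) + 94 = 135679 + 94 = 135773$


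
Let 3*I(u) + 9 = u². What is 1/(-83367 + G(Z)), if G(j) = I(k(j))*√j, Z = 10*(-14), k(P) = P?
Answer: -750303/116283529541 - 117546*I*√35/116283529541 ≈ -6.4524e-6 - 5.9803e-6*I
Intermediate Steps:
I(u) = -3 + u²/3
Z = -140
G(j) = √j*(-3 + j²/3) (G(j) = (-3 + j²/3)*√j = √j*(-3 + j²/3))
1/(-83367 + G(Z)) = 1/(-83367 + √(-140)*(-9 + (-140)²)/3) = 1/(-83367 + (2*I*√35)*(-9 + 19600)/3) = 1/(-83367 + (⅓)*(2*I*√35)*19591) = 1/(-83367 + 39182*I*√35/3)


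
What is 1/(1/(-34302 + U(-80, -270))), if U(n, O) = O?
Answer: -34572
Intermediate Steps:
1/(1/(-34302 + U(-80, -270))) = 1/(1/(-34302 - 270)) = 1/(1/(-34572)) = 1/(-1/34572) = -34572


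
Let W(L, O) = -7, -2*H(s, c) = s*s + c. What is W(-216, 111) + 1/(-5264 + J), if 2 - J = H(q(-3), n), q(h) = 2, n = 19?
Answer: -73509/10501 ≈ -7.0002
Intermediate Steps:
H(s, c) = -c/2 - s²/2 (H(s, c) = -(s*s + c)/2 = -(s² + c)/2 = -(c + s²)/2 = -c/2 - s²/2)
J = 27/2 (J = 2 - (-½*19 - ½*2²) = 2 - (-19/2 - ½*4) = 2 - (-19/2 - 2) = 2 - 1*(-23/2) = 2 + 23/2 = 27/2 ≈ 13.500)
W(-216, 111) + 1/(-5264 + J) = -7 + 1/(-5264 + 27/2) = -7 + 1/(-10501/2) = -7 - 2/10501 = -73509/10501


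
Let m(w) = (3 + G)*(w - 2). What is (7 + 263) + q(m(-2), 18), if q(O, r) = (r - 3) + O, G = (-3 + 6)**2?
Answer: 237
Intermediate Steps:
G = 9 (G = 3**2 = 9)
m(w) = -24 + 12*w (m(w) = (3 + 9)*(w - 2) = 12*(-2 + w) = -24 + 12*w)
q(O, r) = -3 + O + r (q(O, r) = (-3 + r) + O = -3 + O + r)
(7 + 263) + q(m(-2), 18) = (7 + 263) + (-3 + (-24 + 12*(-2)) + 18) = 270 + (-3 + (-24 - 24) + 18) = 270 + (-3 - 48 + 18) = 270 - 33 = 237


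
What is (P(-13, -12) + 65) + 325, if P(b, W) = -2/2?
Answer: 389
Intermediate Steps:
P(b, W) = -1 (P(b, W) = -2*½ = -1)
(P(-13, -12) + 65) + 325 = (-1 + 65) + 325 = 64 + 325 = 389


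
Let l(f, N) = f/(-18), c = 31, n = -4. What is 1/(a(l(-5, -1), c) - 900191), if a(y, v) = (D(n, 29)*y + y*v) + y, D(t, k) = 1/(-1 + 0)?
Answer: -18/16203283 ≈ -1.1109e-6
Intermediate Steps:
l(f, N) = -f/18 (l(f, N) = f*(-1/18) = -f/18)
D(t, k) = -1 (D(t, k) = 1/(-1) = -1)
a(y, v) = v*y (a(y, v) = (-y + y*v) + y = (-y + v*y) + y = v*y)
1/(a(l(-5, -1), c) - 900191) = 1/(31*(-1/18*(-5)) - 900191) = 1/(31*(5/18) - 900191) = 1/(155/18 - 900191) = 1/(-16203283/18) = -18/16203283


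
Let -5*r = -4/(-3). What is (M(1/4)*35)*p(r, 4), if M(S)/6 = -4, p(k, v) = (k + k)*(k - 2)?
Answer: -15232/15 ≈ -1015.5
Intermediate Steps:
r = -4/15 (r = -(-4)/(5*(-3)) = -(-4)*(-1)/(5*3) = -⅕*4/3 = -4/15 ≈ -0.26667)
p(k, v) = 2*k*(-2 + k) (p(k, v) = (2*k)*(-2 + k) = 2*k*(-2 + k))
M(S) = -24 (M(S) = 6*(-4) = -24)
(M(1/4)*35)*p(r, 4) = (-24*35)*(2*(-4/15)*(-2 - 4/15)) = -1680*(-4)*(-34)/(15*15) = -840*272/225 = -15232/15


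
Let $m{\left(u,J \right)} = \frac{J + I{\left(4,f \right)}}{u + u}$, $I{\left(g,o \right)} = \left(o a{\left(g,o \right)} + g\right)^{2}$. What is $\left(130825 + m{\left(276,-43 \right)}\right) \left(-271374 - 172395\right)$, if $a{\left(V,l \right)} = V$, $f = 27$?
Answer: $- \frac{10684167799623}{184} \approx -5.8066 \cdot 10^{10}$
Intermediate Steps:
$I{\left(g,o \right)} = \left(g + g o\right)^{2}$ ($I{\left(g,o \right)} = \left(o g + g\right)^{2} = \left(g o + g\right)^{2} = \left(g + g o\right)^{2}$)
$m{\left(u,J \right)} = \frac{12544 + J}{2 u}$ ($m{\left(u,J \right)} = \frac{J + 4^{2} \left(1 + 27\right)^{2}}{u + u} = \frac{J + 16 \cdot 28^{2}}{2 u} = \left(J + 16 \cdot 784\right) \frac{1}{2 u} = \left(J + 12544\right) \frac{1}{2 u} = \left(12544 + J\right) \frac{1}{2 u} = \frac{12544 + J}{2 u}$)
$\left(130825 + m{\left(276,-43 \right)}\right) \left(-271374 - 172395\right) = \left(130825 + \frac{12544 - 43}{2 \cdot 276}\right) \left(-271374 - 172395\right) = \left(130825 + \frac{1}{2} \cdot \frac{1}{276} \cdot 12501\right) \left(-271374 + \left(-221577 + 49182\right)\right) = \left(130825 + \frac{4167}{184}\right) \left(-271374 - 172395\right) = \frac{24075967}{184} \left(-443769\right) = - \frac{10684167799623}{184}$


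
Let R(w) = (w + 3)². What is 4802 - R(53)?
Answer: 1666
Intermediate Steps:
R(w) = (3 + w)²
4802 - R(53) = 4802 - (3 + 53)² = 4802 - 1*56² = 4802 - 1*3136 = 4802 - 3136 = 1666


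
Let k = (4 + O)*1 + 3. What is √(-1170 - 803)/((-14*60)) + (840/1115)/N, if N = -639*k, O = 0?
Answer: -8/47499 - I*√1973/840 ≈ -0.00016842 - 0.052879*I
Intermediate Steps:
k = 7 (k = (4 + 0)*1 + 3 = 4*1 + 3 = 4 + 3 = 7)
N = -4473 (N = -639*7 = -4473)
√(-1170 - 803)/((-14*60)) + (840/1115)/N = √(-1170 - 803)/((-14*60)) + (840/1115)/(-4473) = √(-1973)/(-840) + (840*(1/1115))*(-1/4473) = (I*√1973)*(-1/840) + (168/223)*(-1/4473) = -I*√1973/840 - 8/47499 = -8/47499 - I*√1973/840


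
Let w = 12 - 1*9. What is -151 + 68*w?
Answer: 53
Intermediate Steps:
w = 3 (w = 12 - 9 = 3)
-151 + 68*w = -151 + 68*3 = -151 + 204 = 53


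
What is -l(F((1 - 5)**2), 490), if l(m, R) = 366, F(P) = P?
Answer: -366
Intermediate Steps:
-l(F((1 - 5)**2), 490) = -1*366 = -366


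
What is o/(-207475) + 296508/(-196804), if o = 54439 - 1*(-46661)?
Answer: -814148817/408319099 ≈ -1.9939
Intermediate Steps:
o = 101100 (o = 54439 + 46661 = 101100)
o/(-207475) + 296508/(-196804) = 101100/(-207475) + 296508/(-196804) = 101100*(-1/207475) + 296508*(-1/196804) = -4044/8299 - 74127/49201 = -814148817/408319099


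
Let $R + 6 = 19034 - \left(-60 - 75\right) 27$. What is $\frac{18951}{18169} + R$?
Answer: $\frac{411964688}{18169} \approx 22674.0$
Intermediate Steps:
$R = 22673$ ($R = -6 + \left(19034 - \left(-60 - 75\right) 27\right) = -6 + \left(19034 - \left(-135\right) 27\right) = -6 + \left(19034 - -3645\right) = -6 + \left(19034 + 3645\right) = -6 + 22679 = 22673$)
$\frac{18951}{18169} + R = \frac{18951}{18169} + 22673 = \frac{411964688}{18169}$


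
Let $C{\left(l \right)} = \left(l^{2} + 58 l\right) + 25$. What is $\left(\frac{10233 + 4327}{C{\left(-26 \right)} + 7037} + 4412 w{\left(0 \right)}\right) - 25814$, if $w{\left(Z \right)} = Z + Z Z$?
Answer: $- \frac{2297238}{89} \approx -25812.0$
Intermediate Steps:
$C{\left(l \right)} = 25 + l^{2} + 58 l$
$w{\left(Z \right)} = Z + Z^{2}$
$\left(\frac{10233 + 4327}{C{\left(-26 \right)} + 7037} + 4412 w{\left(0 \right)}\right) - 25814 = \left(\frac{10233 + 4327}{\left(25 + \left(-26\right)^{2} + 58 \left(-26\right)\right) + 7037} + 4412 \cdot 0 \left(1 + 0\right)\right) - 25814 = \left(\frac{14560}{\left(25 + 676 - 1508\right) + 7037} + 4412 \cdot 0 \cdot 1\right) - 25814 = \left(\frac{14560}{-807 + 7037} + 4412 \cdot 0\right) - 25814 = \left(\frac{14560}{6230} + 0\right) - 25814 = \left(14560 \cdot \frac{1}{6230} + 0\right) - 25814 = \left(\frac{208}{89} + 0\right) - 25814 = \frac{208}{89} - 25814 = - \frac{2297238}{89}$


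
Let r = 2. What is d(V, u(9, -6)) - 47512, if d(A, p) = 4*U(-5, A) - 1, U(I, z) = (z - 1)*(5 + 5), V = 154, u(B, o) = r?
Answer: -41393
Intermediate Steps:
u(B, o) = 2
U(I, z) = -10 + 10*z (U(I, z) = (-1 + z)*10 = -10 + 10*z)
d(A, p) = -41 + 40*A (d(A, p) = 4*(-10 + 10*A) - 1 = (-40 + 40*A) - 1 = -41 + 40*A)
d(V, u(9, -6)) - 47512 = (-41 + 40*154) - 47512 = (-41 + 6160) - 47512 = 6119 - 47512 = -41393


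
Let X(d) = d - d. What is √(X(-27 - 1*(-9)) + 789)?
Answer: √789 ≈ 28.089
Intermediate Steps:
X(d) = 0
√(X(-27 - 1*(-9)) + 789) = √(0 + 789) = √789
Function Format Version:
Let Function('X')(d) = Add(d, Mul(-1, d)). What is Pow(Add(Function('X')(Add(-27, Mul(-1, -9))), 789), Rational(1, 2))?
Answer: Pow(789, Rational(1, 2)) ≈ 28.089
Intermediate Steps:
Function('X')(d) = 0
Pow(Add(Function('X')(Add(-27, Mul(-1, -9))), 789), Rational(1, 2)) = Pow(Add(0, 789), Rational(1, 2)) = Pow(789, Rational(1, 2))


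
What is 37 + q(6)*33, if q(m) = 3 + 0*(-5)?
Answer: 136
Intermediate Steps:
q(m) = 3 (q(m) = 3 + 0 = 3)
37 + q(6)*33 = 37 + 3*33 = 37 + 99 = 136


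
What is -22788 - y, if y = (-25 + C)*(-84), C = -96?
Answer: -32952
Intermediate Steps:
y = 10164 (y = (-25 - 96)*(-84) = -121*(-84) = 10164)
-22788 - y = -22788 - 1*10164 = -22788 - 10164 = -32952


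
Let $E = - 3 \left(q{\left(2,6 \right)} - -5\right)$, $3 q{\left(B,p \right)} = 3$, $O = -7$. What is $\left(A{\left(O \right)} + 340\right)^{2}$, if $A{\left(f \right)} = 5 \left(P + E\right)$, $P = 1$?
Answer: $65025$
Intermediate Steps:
$q{\left(B,p \right)} = 1$ ($q{\left(B,p \right)} = \frac{1}{3} \cdot 3 = 1$)
$E = -18$ ($E = - 3 \left(1 - -5\right) = - 3 \left(1 + 5\right) = \left(-3\right) 6 = -18$)
$A{\left(f \right)} = -85$ ($A{\left(f \right)} = 5 \left(1 - 18\right) = 5 \left(-17\right) = -85$)
$\left(A{\left(O \right)} + 340\right)^{2} = \left(-85 + 340\right)^{2} = 255^{2} = 65025$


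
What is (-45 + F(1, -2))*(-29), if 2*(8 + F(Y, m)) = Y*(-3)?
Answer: 3161/2 ≈ 1580.5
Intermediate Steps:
F(Y, m) = -8 - 3*Y/2 (F(Y, m) = -8 + (Y*(-3))/2 = -8 + (-3*Y)/2 = -8 - 3*Y/2)
(-45 + F(1, -2))*(-29) = (-45 + (-8 - 3/2*1))*(-29) = (-45 + (-8 - 3/2))*(-29) = (-45 - 19/2)*(-29) = -109/2*(-29) = 3161/2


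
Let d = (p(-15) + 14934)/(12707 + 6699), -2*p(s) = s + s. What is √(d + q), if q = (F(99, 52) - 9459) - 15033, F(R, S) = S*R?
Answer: I*√7284521719290/19406 ≈ 139.08*I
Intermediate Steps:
F(R, S) = R*S
p(s) = -s (p(s) = -(s + s)/2 = -s)
q = -19344 (q = (99*52 - 9459) - 15033 = (5148 - 9459) - 15033 = -4311 - 15033 = -19344)
d = 14949/19406 (d = (-1*(-15) + 14934)/(12707 + 6699) = (15 + 14934)/19406 = 14949*(1/19406) = 14949/19406 ≈ 0.77033)
√(d + q) = √(14949/19406 - 19344) = √(-375374715/19406) = I*√7284521719290/19406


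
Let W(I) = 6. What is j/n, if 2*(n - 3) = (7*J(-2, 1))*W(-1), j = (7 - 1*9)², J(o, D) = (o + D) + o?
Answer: -1/15 ≈ -0.066667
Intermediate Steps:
J(o, D) = D + 2*o (J(o, D) = (D + o) + o = D + 2*o)
j = 4 (j = (7 - 9)² = (-2)² = 4)
n = -60 (n = 3 + ((7*(1 + 2*(-2)))*6)/2 = 3 + ((7*(1 - 4))*6)/2 = 3 + ((7*(-3))*6)/2 = 3 + (-21*6)/2 = 3 + (½)*(-126) = 3 - 63 = -60)
j/n = 4/(-60) = 4*(-1/60) = -1/15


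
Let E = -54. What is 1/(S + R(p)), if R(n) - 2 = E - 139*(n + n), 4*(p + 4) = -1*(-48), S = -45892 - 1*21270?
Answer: -1/69438 ≈ -1.4401e-5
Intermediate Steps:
S = -67162 (S = -45892 - 21270 = -67162)
p = 8 (p = -4 + (-1*(-48))/4 = -4 + (¼)*48 = -4 + 12 = 8)
R(n) = -52 - 278*n (R(n) = 2 + (-54 - 139*(n + n)) = 2 + (-54 - 139*2*n) = 2 + (-54 - 278*n) = -52 - 278*n)
1/(S + R(p)) = 1/(-67162 + (-52 - 278*8)) = 1/(-67162 + (-52 - 2224)) = 1/(-67162 - 2276) = 1/(-69438) = -1/69438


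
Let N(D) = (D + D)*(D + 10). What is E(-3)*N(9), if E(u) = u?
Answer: -1026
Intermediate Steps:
N(D) = 2*D*(10 + D) (N(D) = (2*D)*(10 + D) = 2*D*(10 + D))
E(-3)*N(9) = -6*9*(10 + 9) = -6*9*19 = -3*342 = -1026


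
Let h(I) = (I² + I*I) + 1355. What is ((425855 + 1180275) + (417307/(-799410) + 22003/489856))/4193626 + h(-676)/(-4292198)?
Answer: 299117571192224289057601/1762168611875599785995520 ≈ 0.16974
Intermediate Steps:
h(I) = 1355 + 2*I² (h(I) = (I² + I²) + 1355 = 2*I² + 1355 = 1355 + 2*I²)
((425855 + 1180275) + (417307/(-799410) + 22003/489856))/4193626 + h(-676)/(-4292198) = ((425855 + 1180275) + (417307/(-799410) + 22003/489856))/4193626 + (1355 + 2*(-676)²)/(-4292198) = (1606130 + (417307*(-1/799410) + 22003*(1/489856)))*(1/4193626) + (1355 + 2*456976)*(-1/4292198) = (1606130 + (-417307/799410 + 22003/489856))*(1/4193626) + (1355 + 913952)*(-1/4292198) = (1606130 - 93415459781/195797892480)*(1/4193626) + 915307*(-1/4292198) = (314476775633442619/195797892480)*(1/4193626) - 915307/4292198 = 314476775633442619/821103132649332480 - 915307/4292198 = 299117571192224289057601/1762168611875599785995520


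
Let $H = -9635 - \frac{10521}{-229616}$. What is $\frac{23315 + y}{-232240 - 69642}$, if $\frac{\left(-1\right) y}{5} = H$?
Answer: $- \frac{16415195235}{69316937312} \approx -0.23681$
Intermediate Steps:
$H = - \frac{2212339639}{229616}$ ($H = -9635 - - \frac{10521}{229616} = -9635 + \frac{10521}{229616} = - \frac{2212339639}{229616} \approx -9635.0$)
$y = \frac{11061698195}{229616}$ ($y = \left(-5\right) \left(- \frac{2212339639}{229616}\right) = \frac{11061698195}{229616} \approx 48175.0$)
$\frac{23315 + y}{-232240 - 69642} = \frac{23315 + \frac{11061698195}{229616}}{-232240 - 69642} = \frac{16415195235}{229616 \left(-301882\right)} = \frac{16415195235}{229616} \left(- \frac{1}{301882}\right) = - \frac{16415195235}{69316937312}$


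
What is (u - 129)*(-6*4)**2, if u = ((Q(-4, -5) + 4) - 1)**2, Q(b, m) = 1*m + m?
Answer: -46080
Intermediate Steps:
Q(b, m) = 2*m (Q(b, m) = m + m = 2*m)
u = 49 (u = ((2*(-5) + 4) - 1)**2 = ((-10 + 4) - 1)**2 = (-6 - 1)**2 = (-7)**2 = 49)
(u - 129)*(-6*4)**2 = (49 - 129)*(-6*4)**2 = -80*(-1*24)**2 = -80*(-24)**2 = -80*576 = -46080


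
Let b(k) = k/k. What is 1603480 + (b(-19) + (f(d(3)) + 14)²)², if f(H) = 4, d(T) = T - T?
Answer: 1709105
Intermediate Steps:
d(T) = 0
b(k) = 1
1603480 + (b(-19) + (f(d(3)) + 14)²)² = 1603480 + (1 + (4 + 14)²)² = 1603480 + (1 + 18²)² = 1603480 + (1 + 324)² = 1603480 + 325² = 1603480 + 105625 = 1709105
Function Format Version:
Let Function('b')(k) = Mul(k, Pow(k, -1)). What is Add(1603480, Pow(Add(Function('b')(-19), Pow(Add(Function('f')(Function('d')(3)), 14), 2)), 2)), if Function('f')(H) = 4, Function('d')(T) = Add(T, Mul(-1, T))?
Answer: 1709105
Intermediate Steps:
Function('d')(T) = 0
Function('b')(k) = 1
Add(1603480, Pow(Add(Function('b')(-19), Pow(Add(Function('f')(Function('d')(3)), 14), 2)), 2)) = Add(1603480, Pow(Add(1, Pow(Add(4, 14), 2)), 2)) = Add(1603480, Pow(Add(1, Pow(18, 2)), 2)) = Add(1603480, Pow(Add(1, 324), 2)) = Add(1603480, Pow(325, 2)) = Add(1603480, 105625) = 1709105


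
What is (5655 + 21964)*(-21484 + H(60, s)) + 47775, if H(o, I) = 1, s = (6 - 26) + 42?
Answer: -593291202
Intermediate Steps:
s = 22 (s = -20 + 42 = 22)
(5655 + 21964)*(-21484 + H(60, s)) + 47775 = (5655 + 21964)*(-21484 + 1) + 47775 = 27619*(-21483) + 47775 = -593338977 + 47775 = -593291202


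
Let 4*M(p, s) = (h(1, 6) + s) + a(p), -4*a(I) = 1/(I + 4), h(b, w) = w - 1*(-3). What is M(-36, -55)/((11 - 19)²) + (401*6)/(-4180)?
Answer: -25861867/34242560 ≈ -0.75525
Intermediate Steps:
h(b, w) = 3 + w (h(b, w) = w + 3 = 3 + w)
a(I) = -1/(4*(4 + I)) (a(I) = -1/(4*(I + 4)) = -1/(4*(4 + I)))
M(p, s) = 9/4 - 1/(4*(16 + 4*p)) + s/4 (M(p, s) = (((3 + 6) + s) - 1/(16 + 4*p))/4 = ((9 + s) - 1/(16 + 4*p))/4 = (9 + s - 1/(16 + 4*p))/4 = 9/4 - 1/(4*(16 + 4*p)) + s/4)
M(-36, -55)/((11 - 19)²) + (401*6)/(-4180) = ((-1 + 4*(4 - 36)*(9 - 55))/(16*(4 - 36)))/((11 - 19)²) + (401*6)/(-4180) = ((1/16)*(-1 + 4*(-32)*(-46))/(-32))/((-8)²) + 2406*(-1/4180) = ((1/16)*(-1/32)*(-1 + 5888))/64 - 1203/2090 = ((1/16)*(-1/32)*5887)*(1/64) - 1203/2090 = -5887/512*1/64 - 1203/2090 = -5887/32768 - 1203/2090 = -25861867/34242560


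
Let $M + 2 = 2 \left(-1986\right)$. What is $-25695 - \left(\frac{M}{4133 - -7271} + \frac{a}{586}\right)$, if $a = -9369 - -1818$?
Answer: $- \frac{21453083339}{835343} \approx -25682.0$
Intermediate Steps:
$a = -7551$ ($a = -9369 + 1818 = -7551$)
$M = -3974$ ($M = -2 + 2 \left(-1986\right) = -2 - 3972 = -3974$)
$-25695 - \left(\frac{M}{4133 - -7271} + \frac{a}{586}\right) = -25695 - \left(- \frac{3974}{4133 - -7271} - \frac{7551}{586}\right) = -25695 - \left(- \frac{3974}{4133 + 7271} - \frac{7551}{586}\right) = -25695 - \left(- \frac{3974}{11404} - \frac{7551}{586}\right) = -25695 - \left(\left(-3974\right) \frac{1}{11404} - \frac{7551}{586}\right) = -25695 - \left(- \frac{1987}{5702} - \frac{7551}{586}\right) = -25695 - - \frac{11055046}{835343} = -25695 + \frac{11055046}{835343} = - \frac{21453083339}{835343}$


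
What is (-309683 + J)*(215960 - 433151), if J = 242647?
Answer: 14559615876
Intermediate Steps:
(-309683 + J)*(215960 - 433151) = (-309683 + 242647)*(215960 - 433151) = -67036*(-217191) = 14559615876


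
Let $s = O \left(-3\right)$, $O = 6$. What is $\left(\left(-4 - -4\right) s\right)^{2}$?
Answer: $0$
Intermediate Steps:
$s = -18$ ($s = 6 \left(-3\right) = -18$)
$\left(\left(-4 - -4\right) s\right)^{2} = \left(\left(-4 - -4\right) \left(-18\right)\right)^{2} = \left(\left(-4 + 4\right) \left(-18\right)\right)^{2} = \left(0 \left(-18\right)\right)^{2} = 0^{2} = 0$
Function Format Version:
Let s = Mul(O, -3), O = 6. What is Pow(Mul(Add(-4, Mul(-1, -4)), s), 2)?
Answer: 0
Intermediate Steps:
s = -18 (s = Mul(6, -3) = -18)
Pow(Mul(Add(-4, Mul(-1, -4)), s), 2) = Pow(Mul(Add(-4, Mul(-1, -4)), -18), 2) = Pow(Mul(Add(-4, 4), -18), 2) = Pow(Mul(0, -18), 2) = Pow(0, 2) = 0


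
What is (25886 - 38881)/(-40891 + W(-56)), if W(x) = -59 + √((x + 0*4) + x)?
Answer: 38010375/119778758 + 12995*I*√7/419225653 ≈ 0.31734 + 8.2012e-5*I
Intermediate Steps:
W(x) = -59 + √2*√x (W(x) = -59 + √((x + 0) + x) = -59 + √(x + x) = -59 + √(2*x) = -59 + √2*√x)
(25886 - 38881)/(-40891 + W(-56)) = (25886 - 38881)/(-40891 + (-59 + √2*√(-56))) = -12995/(-40891 + (-59 + √2*(2*I*√14))) = -12995/(-40891 + (-59 + 4*I*√7)) = -12995/(-40950 + 4*I*√7)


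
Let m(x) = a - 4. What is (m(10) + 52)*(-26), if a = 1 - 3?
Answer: -1196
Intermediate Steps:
a = -2
m(x) = -6 (m(x) = -2 - 4 = -6)
(m(10) + 52)*(-26) = (-6 + 52)*(-26) = 46*(-26) = -1196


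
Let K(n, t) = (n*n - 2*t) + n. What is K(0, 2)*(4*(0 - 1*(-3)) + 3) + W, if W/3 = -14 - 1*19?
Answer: -159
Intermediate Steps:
K(n, t) = n + n**2 - 2*t (K(n, t) = (n**2 - 2*t) + n = n + n**2 - 2*t)
W = -99 (W = 3*(-14 - 1*19) = 3*(-14 - 19) = 3*(-33) = -99)
K(0, 2)*(4*(0 - 1*(-3)) + 3) + W = (0 + 0**2 - 2*2)*(4*(0 - 1*(-3)) + 3) - 99 = (0 + 0 - 4)*(4*(0 + 3) + 3) - 99 = -4*(4*3 + 3) - 99 = -4*(12 + 3) - 99 = -4*15 - 99 = -60 - 99 = -159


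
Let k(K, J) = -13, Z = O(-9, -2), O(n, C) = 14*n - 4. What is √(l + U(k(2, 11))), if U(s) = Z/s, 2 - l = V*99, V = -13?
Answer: √1299 ≈ 36.042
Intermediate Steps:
O(n, C) = -4 + 14*n
Z = -130 (Z = -4 + 14*(-9) = -4 - 126 = -130)
l = 1289 (l = 2 - (-13)*99 = 2 - 1*(-1287) = 2 + 1287 = 1289)
U(s) = -130/s
√(l + U(k(2, 11))) = √(1289 - 130/(-13)) = √(1289 - 130*(-1/13)) = √(1289 + 10) = √1299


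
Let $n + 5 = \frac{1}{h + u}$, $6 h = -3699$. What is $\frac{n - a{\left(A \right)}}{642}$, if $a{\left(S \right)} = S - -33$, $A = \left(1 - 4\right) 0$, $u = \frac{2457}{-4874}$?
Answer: $- \frac{57140719}{965336238} \approx -0.059193$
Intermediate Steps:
$h = - \frac{1233}{2}$ ($h = \frac{1}{6} \left(-3699\right) = - \frac{1233}{2} \approx -616.5$)
$u = - \frac{2457}{4874}$ ($u = 2457 \left(- \frac{1}{4874}\right) = - \frac{2457}{4874} \approx -0.5041$)
$A = 0$ ($A = \left(-3\right) 0 = 0$)
$a{\left(S \right)} = 33 + S$ ($a{\left(S \right)} = S + 33 = 33 + S$)
$n = - \frac{7520632}{1503639}$ ($n = -5 + \frac{1}{- \frac{1233}{2} - \frac{2457}{4874}} = -5 + \frac{1}{- \frac{1503639}{2437}} = -5 - \frac{2437}{1503639} = - \frac{7520632}{1503639} \approx -5.0016$)
$\frac{n - a{\left(A \right)}}{642} = \frac{- \frac{7520632}{1503639} - \left(33 + 0\right)}{642} = \left(- \frac{7520632}{1503639} - 33\right) \frac{1}{642} = \left(- \frac{57140719}{1503639}\right) \frac{1}{642} = - \frac{57140719}{965336238}$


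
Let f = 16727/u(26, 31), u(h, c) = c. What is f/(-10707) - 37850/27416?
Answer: -151414487/105812052 ≈ -1.4310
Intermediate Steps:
f = 16727/31 ≈ 539.58
f/(-10707) - 37850/27416 = (16727/31)/(-10707) - 37850/27416 = (16727/31)*(-1/10707) - 37850*1/27416 = -389/7719 - 18925/13708 = -151414487/105812052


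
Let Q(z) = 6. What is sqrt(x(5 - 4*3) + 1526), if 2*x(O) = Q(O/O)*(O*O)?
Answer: sqrt(1673) ≈ 40.902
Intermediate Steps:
x(O) = 3*O**2 (x(O) = (6*(O*O))/2 = (6*O**2)/2 = 3*O**2)
sqrt(x(5 - 4*3) + 1526) = sqrt(3*(5 - 4*3)**2 + 1526) = sqrt(3*(5 - 12)**2 + 1526) = sqrt(3*(-7)**2 + 1526) = sqrt(3*49 + 1526) = sqrt(147 + 1526) = sqrt(1673)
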